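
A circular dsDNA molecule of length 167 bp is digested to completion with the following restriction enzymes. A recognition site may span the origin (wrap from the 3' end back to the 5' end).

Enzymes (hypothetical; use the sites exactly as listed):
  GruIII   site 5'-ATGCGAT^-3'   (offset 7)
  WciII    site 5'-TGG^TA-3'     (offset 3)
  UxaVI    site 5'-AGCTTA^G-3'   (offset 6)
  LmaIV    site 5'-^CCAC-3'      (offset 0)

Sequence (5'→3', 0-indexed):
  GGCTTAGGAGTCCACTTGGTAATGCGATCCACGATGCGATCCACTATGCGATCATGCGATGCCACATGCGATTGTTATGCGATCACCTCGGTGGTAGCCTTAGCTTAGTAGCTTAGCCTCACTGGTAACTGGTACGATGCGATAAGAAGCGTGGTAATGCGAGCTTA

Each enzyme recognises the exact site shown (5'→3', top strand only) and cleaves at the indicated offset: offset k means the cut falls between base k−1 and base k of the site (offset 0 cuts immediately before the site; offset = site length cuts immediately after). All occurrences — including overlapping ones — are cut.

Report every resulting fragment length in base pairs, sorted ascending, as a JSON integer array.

[1,7,8,8,8,9,10,11,11,11,11,11,11,12,12,13,13]

Per-enzyme occurrences:
  GruIII (ATGCGAT, off=7): starts [21, 33, 45, 53, 65, 76, 136] → cuts [28, 40, 52, 60, 72, 83, 143]
  WciII (TGGTA, off=3): starts [16, 91, 122, 129, 151] → cuts [19, 94, 125, 132, 154]
  UxaVI (AGCTTAG, off=6): starts [101, 109, 161] → cuts [0, 107, 115]
  LmaIV (CCAC, off=0): starts [11, 28, 40, 61] → cuts [11, 28, 40, 61]

Pooled cuts: [0, 11, 19, 28, 40, 52, 60, 61, 72, 83, 94, 107, 115, 125, 132, 143, 154]

Fragments:
  0→11: 11 bp
  11→19: 8 bp
  19→28: 9 bp
  28→40: 12 bp
  40→52: 12 bp
  52→60: 8 bp
  60→61: 1 bp
  61→72: 11 bp
  72→83: 11 bp
  83→94: 11 bp
  94→107: 13 bp
  107→115: 8 bp
  115→125: 10 bp
  125→132: 7 bp
  132→143: 11 bp
  143→154: 11 bp
  154→0 (wrap): 167-154+0 = 13 bp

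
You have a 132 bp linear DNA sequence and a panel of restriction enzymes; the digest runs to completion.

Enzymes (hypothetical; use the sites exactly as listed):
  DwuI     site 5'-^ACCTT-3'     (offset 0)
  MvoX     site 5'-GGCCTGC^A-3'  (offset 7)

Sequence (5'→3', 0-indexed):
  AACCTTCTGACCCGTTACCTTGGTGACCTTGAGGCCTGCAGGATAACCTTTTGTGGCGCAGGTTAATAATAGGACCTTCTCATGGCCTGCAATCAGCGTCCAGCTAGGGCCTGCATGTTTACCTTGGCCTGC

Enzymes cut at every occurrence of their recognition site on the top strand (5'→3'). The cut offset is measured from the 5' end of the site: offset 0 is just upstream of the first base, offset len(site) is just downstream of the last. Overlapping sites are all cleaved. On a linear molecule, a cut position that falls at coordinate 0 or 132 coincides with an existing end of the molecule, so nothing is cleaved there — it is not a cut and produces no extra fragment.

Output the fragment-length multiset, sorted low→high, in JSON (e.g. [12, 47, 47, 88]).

Site scan:
  DwuI (ACCTT, off=0): starts [1, 16, 25, 45, 73, 120] → cuts [1, 16, 25, 45, 73, 120]
  MvoX (GGCCTGCA, off=7): starts [32, 83, 107] → cuts [39, 90, 114]

Pooled cuts: [1, 16, 25, 39, 45, 73, 90, 114, 120]

Fragment lengths:
  [0,1): 1 bp
  [1,16): 15 bp
  [16,25): 9 bp
  [25,39): 14 bp
  [39,45): 6 bp
  [45,73): 28 bp
  [73,90): 17 bp
  [90,114): 24 bp
  [114,120): 6 bp
  [120,132): 12 bp

[1,6,6,9,12,14,15,17,24,28]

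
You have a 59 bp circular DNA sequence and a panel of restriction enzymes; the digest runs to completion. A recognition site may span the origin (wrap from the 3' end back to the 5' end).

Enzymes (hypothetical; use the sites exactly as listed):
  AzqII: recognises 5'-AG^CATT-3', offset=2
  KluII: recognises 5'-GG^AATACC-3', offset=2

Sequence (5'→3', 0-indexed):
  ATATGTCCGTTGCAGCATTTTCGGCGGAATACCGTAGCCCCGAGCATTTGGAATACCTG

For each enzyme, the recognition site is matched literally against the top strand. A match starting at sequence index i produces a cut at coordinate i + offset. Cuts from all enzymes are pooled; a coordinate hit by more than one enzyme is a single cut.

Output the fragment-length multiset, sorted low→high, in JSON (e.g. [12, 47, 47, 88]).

Site scan:
  AzqII AGCATT/2: at [13, 42] ⇒ [15, 44]
  KluII GGAATACC/2: at [25, 49] ⇒ [27, 51]

Pooled cuts: [15, 27, 44, 51]

Fragments:
  15→27: 12 bp
  27→44: 17 bp
  44→51: 7 bp
  51→15 (wrap): 59-51+15 = 23 bp

[7,12,17,23]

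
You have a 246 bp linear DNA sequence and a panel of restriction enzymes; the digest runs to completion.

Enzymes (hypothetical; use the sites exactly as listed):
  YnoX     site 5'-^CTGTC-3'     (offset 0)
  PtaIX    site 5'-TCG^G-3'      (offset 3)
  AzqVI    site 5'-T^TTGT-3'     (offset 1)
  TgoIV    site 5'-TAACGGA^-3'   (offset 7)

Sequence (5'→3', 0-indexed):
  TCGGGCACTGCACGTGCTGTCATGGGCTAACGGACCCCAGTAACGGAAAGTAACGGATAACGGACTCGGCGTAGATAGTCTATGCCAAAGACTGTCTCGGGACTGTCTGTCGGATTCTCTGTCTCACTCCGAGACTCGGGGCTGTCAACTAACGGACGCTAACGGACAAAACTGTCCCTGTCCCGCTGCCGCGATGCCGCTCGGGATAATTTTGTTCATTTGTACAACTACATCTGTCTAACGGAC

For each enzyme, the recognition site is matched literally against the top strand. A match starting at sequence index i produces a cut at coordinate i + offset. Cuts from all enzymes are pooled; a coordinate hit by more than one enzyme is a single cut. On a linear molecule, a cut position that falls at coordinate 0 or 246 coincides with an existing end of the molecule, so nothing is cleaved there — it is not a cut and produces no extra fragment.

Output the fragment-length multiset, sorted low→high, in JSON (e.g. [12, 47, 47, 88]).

Site scan:
  YnoX CTGTC/0: at [16, 91, 102, 106, 118, 141, 171, 177, 233] ⇒ [16, 91, 102, 106, 118, 141, 171, 177, 233]
  PtaIX TCGG/3: at [0, 65, 96, 109, 135, 200] ⇒ [3, 68, 99, 112, 138, 203]
  AzqVI TTTGT/1: at [210, 218] ⇒ [211, 219]
  TgoIV TAACGGA/7: at [27, 40, 50, 57, 149, 159, 238] ⇒ [34, 47, 57, 64, 156, 166, 245]

All cut coordinates (distinct, sorted): [3, 16, 34, 47, 57, 64, 68, 91, 99, 102, 106, 112, 118, 138, 141, 156, 166, 171, 177, 203, 211, 219, 233, 245]

Fragment lengths:
  [0,3): 3 bp
  [3,16): 13 bp
  [16,34): 18 bp
  [34,47): 13 bp
  [47,57): 10 bp
  [57,64): 7 bp
  [64,68): 4 bp
  [68,91): 23 bp
  [91,99): 8 bp
  [99,102): 3 bp
  [102,106): 4 bp
  [106,112): 6 bp
  [112,118): 6 bp
  [118,138): 20 bp
  [138,141): 3 bp
  [141,156): 15 bp
  [156,166): 10 bp
  [166,171): 5 bp
  [171,177): 6 bp
  [177,203): 26 bp
  [203,211): 8 bp
  [211,219): 8 bp
  [219,233): 14 bp
  [233,245): 12 bp
  [245,246): 1 bp

[1,3,3,3,4,4,5,6,6,6,7,8,8,8,10,10,12,13,13,14,15,18,20,23,26]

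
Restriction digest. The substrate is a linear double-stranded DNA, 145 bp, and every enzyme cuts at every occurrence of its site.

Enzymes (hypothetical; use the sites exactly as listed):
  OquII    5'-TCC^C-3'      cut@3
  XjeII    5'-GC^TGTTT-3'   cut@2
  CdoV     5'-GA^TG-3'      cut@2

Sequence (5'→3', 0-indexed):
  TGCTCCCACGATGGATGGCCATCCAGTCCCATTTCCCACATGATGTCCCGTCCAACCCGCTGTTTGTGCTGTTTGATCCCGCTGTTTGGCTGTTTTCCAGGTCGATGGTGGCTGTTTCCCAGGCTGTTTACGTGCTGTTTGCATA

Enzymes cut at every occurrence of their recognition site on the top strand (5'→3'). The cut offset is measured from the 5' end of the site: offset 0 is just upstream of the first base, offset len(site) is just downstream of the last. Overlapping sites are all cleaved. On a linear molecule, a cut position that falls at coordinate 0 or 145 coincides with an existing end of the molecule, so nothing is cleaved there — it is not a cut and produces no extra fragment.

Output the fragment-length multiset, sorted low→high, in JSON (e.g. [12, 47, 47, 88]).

[3,4,5,5,5,6,7,7,7,7,8,9,10,10,11,12,14,15]

Site scan:
  OquII TCCC/3: at [3, 26, 33, 45, 76, 116] ⇒ [6, 29, 36, 48, 79, 119]
  XjeII GCTGTTT/2: at [58, 67, 80, 88, 110, 122, 133] ⇒ [60, 69, 82, 90, 112, 124, 135]
  CdoV GATG/2: at [9, 13, 41, 103] ⇒ [11, 15, 43, 105]

All cut coordinates (distinct, sorted): [6, 11, 15, 29, 36, 43, 48, 60, 69, 79, 82, 90, 105, 112, 119, 124, 135]

Fragment lengths:
  [0,6): 6 bp
  [6,11): 5 bp
  [11,15): 4 bp
  [15,29): 14 bp
  [29,36): 7 bp
  [36,43): 7 bp
  [43,48): 5 bp
  [48,60): 12 bp
  [60,69): 9 bp
  [69,79): 10 bp
  [79,82): 3 bp
  [82,90): 8 bp
  [90,105): 15 bp
  [105,112): 7 bp
  [112,119): 7 bp
  [119,124): 5 bp
  [124,135): 11 bp
  [135,145): 10 bp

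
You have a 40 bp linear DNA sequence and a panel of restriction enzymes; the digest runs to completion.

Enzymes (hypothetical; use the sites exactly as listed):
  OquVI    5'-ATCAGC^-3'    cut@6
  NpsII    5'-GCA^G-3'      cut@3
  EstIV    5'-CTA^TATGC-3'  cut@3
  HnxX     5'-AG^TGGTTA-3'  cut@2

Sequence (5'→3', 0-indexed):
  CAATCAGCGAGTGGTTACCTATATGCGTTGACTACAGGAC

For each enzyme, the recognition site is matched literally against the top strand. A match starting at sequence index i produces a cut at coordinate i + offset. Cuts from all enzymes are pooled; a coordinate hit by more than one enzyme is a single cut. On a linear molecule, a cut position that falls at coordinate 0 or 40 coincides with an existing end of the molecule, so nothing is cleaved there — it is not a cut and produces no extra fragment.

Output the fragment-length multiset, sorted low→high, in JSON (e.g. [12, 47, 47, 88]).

Scan for sites:
  OquVI ATCAGC/6: at [2] ⇒ [8]
  NpsII (GCAG, off=3): no sites
  EstIV CTATATGC/3: at [18] ⇒ [21]
  HnxX AGTGGTTA/2: at [9] ⇒ [11]

All cut coordinates (distinct, sorted): [8, 11, 21]

Fragments:
  [0,8): 8 bp
  [8,11): 3 bp
  [11,21): 10 bp
  [21,40): 19 bp

[3,8,10,19]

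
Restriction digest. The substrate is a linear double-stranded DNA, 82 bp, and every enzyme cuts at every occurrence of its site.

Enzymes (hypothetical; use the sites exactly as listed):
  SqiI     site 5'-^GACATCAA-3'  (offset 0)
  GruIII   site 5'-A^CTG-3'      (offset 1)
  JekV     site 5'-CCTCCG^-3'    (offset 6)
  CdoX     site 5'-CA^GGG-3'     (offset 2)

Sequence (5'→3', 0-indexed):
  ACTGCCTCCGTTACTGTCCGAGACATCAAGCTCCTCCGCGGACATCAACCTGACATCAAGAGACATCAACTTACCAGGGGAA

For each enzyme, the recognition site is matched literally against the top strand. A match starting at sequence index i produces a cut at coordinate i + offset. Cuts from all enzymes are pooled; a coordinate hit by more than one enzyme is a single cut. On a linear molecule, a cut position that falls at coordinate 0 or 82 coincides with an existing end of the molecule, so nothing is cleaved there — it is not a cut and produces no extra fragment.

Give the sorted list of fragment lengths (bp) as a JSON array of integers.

Per-enzyme occurrences:
  SqiI (GACATCAA, off=0): starts [21, 40, 51, 61] → cuts [21, 40, 51, 61]
  GruIII (ACTG, off=1): starts [0, 12] → cuts [1, 13]
  JekV (CCTCCG, off=6): starts [4, 32] → cuts [10, 38]
  CdoX (CAGGG, off=2): starts [74] → cuts [76]

All cut coordinates (distinct, sorted): [1, 10, 13, 21, 38, 40, 51, 61, 76]

Fragments:
  [0,1): 1 bp
  [1,10): 9 bp
  [10,13): 3 bp
  [13,21): 8 bp
  [21,38): 17 bp
  [38,40): 2 bp
  [40,51): 11 bp
  [51,61): 10 bp
  [61,76): 15 bp
  [76,82): 6 bp

[1,2,3,6,8,9,10,11,15,17]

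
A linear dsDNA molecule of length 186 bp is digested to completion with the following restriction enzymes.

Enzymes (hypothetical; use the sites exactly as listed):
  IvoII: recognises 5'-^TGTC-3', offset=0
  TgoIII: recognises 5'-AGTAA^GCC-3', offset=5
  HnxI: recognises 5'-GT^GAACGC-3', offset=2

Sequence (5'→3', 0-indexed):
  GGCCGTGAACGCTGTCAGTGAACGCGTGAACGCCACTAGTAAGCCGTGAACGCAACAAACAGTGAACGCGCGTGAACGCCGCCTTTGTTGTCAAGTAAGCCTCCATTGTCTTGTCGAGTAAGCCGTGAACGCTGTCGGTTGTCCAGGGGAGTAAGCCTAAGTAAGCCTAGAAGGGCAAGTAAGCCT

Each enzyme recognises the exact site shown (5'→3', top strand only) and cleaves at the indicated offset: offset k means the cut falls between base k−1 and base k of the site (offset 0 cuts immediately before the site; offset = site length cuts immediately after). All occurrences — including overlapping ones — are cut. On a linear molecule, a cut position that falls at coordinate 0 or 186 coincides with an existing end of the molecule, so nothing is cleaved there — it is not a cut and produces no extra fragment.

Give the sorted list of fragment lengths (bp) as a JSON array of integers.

Scan for sites:
  IvoII (TGTC, off=0): starts [12, 88, 106, 111, 132, 139] → cuts [12, 88, 106, 111, 132, 139]
  TgoIII (AGTAAGCC, off=5): starts [37, 93, 116, 149, 159, 177] → cuts [42, 98, 121, 154, 164, 182]
  HnxI (GTGAACGC, off=2): starts [4, 17, 25, 45, 61, 71, 124] → cuts [6, 19, 27, 47, 63, 73, 126]

All cut coordinates (distinct, sorted): [6, 12, 19, 27, 42, 47, 63, 73, 88, 98, 106, 111, 121, 126, 132, 139, 154, 164, 182]

Fragment lengths:
  [0,6): 6 bp
  [6,12): 6 bp
  [12,19): 7 bp
  [19,27): 8 bp
  [27,42): 15 bp
  [42,47): 5 bp
  [47,63): 16 bp
  [63,73): 10 bp
  [73,88): 15 bp
  [88,98): 10 bp
  [98,106): 8 bp
  [106,111): 5 bp
  [111,121): 10 bp
  [121,126): 5 bp
  [126,132): 6 bp
  [132,139): 7 bp
  [139,154): 15 bp
  [154,164): 10 bp
  [164,182): 18 bp
  [182,186): 4 bp

[4,5,5,5,6,6,6,7,7,8,8,10,10,10,10,15,15,15,16,18]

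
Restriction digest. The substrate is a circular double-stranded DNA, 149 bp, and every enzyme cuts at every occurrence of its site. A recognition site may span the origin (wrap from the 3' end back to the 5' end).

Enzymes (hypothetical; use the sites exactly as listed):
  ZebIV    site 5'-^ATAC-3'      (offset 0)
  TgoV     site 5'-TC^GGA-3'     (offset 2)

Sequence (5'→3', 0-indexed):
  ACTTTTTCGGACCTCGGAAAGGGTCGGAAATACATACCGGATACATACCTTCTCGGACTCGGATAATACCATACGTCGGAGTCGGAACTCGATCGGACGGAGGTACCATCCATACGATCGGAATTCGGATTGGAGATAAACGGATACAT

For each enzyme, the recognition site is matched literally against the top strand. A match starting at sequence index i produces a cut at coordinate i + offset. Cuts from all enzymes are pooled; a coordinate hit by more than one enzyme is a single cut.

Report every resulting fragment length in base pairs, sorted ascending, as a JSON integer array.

Per-enzyme occurrences:
  ZebIV ATAC/0: at [29, 33, 40, 44, 65, 70, 111, 143, 147] ⇒ [29, 33, 40, 44, 65, 70, 111, 143, 147]
  TgoV TCGGA/2: at [6, 13, 23, 52, 58, 75, 81, 92, 117, 124] ⇒ [8, 15, 25, 54, 60, 77, 83, 94, 119, 126]

All cut coordinates (distinct, sorted): [8, 15, 25, 29, 33, 40, 44, 54, 60, 65, 70, 77, 83, 94, 111, 119, 126, 143, 147]

Fragments:
  8→15: 7 bp
  15→25: 10 bp
  25→29: 4 bp
  29→33: 4 bp
  33→40: 7 bp
  40→44: 4 bp
  44→54: 10 bp
  54→60: 6 bp
  60→65: 5 bp
  65→70: 5 bp
  70→77: 7 bp
  77→83: 6 bp
  83→94: 11 bp
  94→111: 17 bp
  111→119: 8 bp
  119→126: 7 bp
  126→143: 17 bp
  143→147: 4 bp
  147→8 (wrap): 149-147+8 = 10 bp

[4,4,4,4,5,5,6,6,7,7,7,7,8,10,10,10,11,17,17]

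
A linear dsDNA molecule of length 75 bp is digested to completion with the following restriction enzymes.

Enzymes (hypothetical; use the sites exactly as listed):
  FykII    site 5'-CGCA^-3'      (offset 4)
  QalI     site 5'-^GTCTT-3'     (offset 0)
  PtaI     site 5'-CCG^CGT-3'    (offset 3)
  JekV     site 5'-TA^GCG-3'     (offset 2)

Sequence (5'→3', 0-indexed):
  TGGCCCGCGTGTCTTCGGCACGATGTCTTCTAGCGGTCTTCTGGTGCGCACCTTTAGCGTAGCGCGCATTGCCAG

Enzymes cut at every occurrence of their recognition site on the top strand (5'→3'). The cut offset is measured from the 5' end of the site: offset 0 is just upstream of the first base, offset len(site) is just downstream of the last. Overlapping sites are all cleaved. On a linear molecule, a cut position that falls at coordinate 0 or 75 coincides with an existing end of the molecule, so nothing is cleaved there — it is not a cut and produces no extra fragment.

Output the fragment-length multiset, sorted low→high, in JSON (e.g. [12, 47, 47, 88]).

[3,3,5,6,7,7,7,8,14,15]

Site scan:
  FykII CGCA/4: at [46, 64] ⇒ [50, 68]
  QalI GTCTT/0: at [10, 24, 35] ⇒ [10, 24, 35]
  PtaI CCGCGT/3: at [4] ⇒ [7]
  JekV TAGCG/2: at [30, 54, 59] ⇒ [32, 56, 61]

Pooled cuts: [7, 10, 24, 32, 35, 50, 56, 61, 68]

Fragment lengths:
  [0,7): 7 bp
  [7,10): 3 bp
  [10,24): 14 bp
  [24,32): 8 bp
  [32,35): 3 bp
  [35,50): 15 bp
  [50,56): 6 bp
  [56,61): 5 bp
  [61,68): 7 bp
  [68,75): 7 bp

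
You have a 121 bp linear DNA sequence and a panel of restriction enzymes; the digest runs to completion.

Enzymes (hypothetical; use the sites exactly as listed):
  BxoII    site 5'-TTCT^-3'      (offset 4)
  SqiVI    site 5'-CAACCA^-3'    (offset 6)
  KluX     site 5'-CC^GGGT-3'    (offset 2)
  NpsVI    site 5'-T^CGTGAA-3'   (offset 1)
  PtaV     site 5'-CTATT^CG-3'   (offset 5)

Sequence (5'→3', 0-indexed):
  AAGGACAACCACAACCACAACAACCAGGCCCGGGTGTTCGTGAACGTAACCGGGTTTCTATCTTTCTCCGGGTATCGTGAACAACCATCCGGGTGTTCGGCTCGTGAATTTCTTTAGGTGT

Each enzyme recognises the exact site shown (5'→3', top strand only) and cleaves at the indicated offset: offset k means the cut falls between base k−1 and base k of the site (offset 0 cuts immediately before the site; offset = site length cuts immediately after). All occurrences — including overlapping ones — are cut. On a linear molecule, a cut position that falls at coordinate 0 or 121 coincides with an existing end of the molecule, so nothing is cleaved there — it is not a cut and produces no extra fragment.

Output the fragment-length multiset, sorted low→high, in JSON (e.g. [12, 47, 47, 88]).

Scan for sites:
  BxoII (TTCT, off=4): starts [55, 63, 109] → cuts [59, 67, 113]
  SqiVI (CAACCA, off=6): starts [5, 11, 20, 81] → cuts [11, 17, 26, 87]
  KluX (CCGGGT, off=2): starts [29, 49, 67, 88] → cuts [31, 51, 69, 90]
  NpsVI (TCGTGAA, off=1): starts [37, 74, 101] → cuts [38, 75, 102]
  PtaV (CTATTCG, off=5): no sites

All cut coordinates (distinct, sorted): [11, 17, 26, 31, 38, 51, 59, 67, 69, 75, 87, 90, 102, 113]

Fragments:
  [0,11): 11 bp
  [11,17): 6 bp
  [17,26): 9 bp
  [26,31): 5 bp
  [31,38): 7 bp
  [38,51): 13 bp
  [51,59): 8 bp
  [59,67): 8 bp
  [67,69): 2 bp
  [69,75): 6 bp
  [75,87): 12 bp
  [87,90): 3 bp
  [90,102): 12 bp
  [102,113): 11 bp
  [113,121): 8 bp

[2,3,5,6,6,7,8,8,8,9,11,11,12,12,13]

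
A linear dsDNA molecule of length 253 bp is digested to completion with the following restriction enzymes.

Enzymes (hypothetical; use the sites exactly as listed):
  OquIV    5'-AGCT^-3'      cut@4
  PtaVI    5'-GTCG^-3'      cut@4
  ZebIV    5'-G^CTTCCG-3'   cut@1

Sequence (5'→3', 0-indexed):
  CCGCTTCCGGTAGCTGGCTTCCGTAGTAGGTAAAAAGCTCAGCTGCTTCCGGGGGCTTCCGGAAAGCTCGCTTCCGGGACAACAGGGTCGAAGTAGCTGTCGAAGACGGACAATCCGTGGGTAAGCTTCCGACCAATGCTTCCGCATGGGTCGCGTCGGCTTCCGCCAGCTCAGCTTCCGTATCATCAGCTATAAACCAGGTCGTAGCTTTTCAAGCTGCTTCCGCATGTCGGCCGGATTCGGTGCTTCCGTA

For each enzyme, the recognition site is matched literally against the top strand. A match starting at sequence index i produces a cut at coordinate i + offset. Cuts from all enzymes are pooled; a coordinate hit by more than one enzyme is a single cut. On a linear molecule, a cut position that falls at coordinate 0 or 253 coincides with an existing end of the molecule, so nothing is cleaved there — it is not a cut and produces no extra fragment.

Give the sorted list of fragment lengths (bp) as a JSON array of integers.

Site scan:
  OquIV AGCT/4: at [11, 35, 40, 64, 94, 123, 167, 172, 187, 205, 214] ⇒ [15, 39, 44, 68, 98, 127, 171, 176, 191, 209, 218]
  PtaVI GTCG/4: at [86, 98, 149, 154, 200, 228] ⇒ [90, 102, 153, 158, 204, 232]
  ZebIV GCTTCCG/1: at [2, 16, 44, 54, 69, 124, 137, 158, 173, 218, 244] ⇒ [3, 17, 45, 55, 70, 125, 138, 159, 174, 219, 245]

Pooled cuts: [3, 15, 17, 39, 44, 45, 55, 68, 70, 90, 98, 102, 125, 127, 138, 153, 158, 159, 171, 174, 176, 191, 204, 209, 218, 219, 232, 245]

Fragment lengths:
  [0,3): 3 bp
  [3,15): 12 bp
  [15,17): 2 bp
  [17,39): 22 bp
  [39,44): 5 bp
  [44,45): 1 bp
  [45,55): 10 bp
  [55,68): 13 bp
  [68,70): 2 bp
  [70,90): 20 bp
  [90,98): 8 bp
  [98,102): 4 bp
  [102,125): 23 bp
  [125,127): 2 bp
  [127,138): 11 bp
  [138,153): 15 bp
  [153,158): 5 bp
  [158,159): 1 bp
  [159,171): 12 bp
  [171,174): 3 bp
  [174,176): 2 bp
  [176,191): 15 bp
  [191,204): 13 bp
  [204,209): 5 bp
  [209,218): 9 bp
  [218,219): 1 bp
  [219,232): 13 bp
  [232,245): 13 bp
  [245,253): 8 bp

[1,1,1,2,2,2,2,3,3,4,5,5,5,8,8,9,10,11,12,12,13,13,13,13,15,15,20,22,23]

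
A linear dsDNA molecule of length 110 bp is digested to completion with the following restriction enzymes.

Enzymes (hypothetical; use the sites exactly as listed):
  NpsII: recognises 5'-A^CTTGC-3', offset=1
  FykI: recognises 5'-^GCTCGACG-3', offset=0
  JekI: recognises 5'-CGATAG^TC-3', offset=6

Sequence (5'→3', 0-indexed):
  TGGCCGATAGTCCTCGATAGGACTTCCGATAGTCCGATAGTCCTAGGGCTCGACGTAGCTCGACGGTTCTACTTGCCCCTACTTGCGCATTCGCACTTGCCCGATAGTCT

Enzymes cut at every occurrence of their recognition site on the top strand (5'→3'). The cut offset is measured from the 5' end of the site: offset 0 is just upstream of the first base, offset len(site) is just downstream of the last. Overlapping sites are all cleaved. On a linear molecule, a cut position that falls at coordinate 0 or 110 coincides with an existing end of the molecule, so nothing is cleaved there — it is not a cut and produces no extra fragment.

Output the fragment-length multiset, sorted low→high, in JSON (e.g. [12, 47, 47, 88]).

Per-enzyme occurrences:
  NpsII ACTTGC/1: at [70, 80, 94] ⇒ [71, 81, 95]
  FykI GCTCGACG/0: at [47, 57] ⇒ [47, 57]
  JekI CGATAGTC/6: at [4, 26, 34, 101] ⇒ [10, 32, 40, 107]

Pooled cuts: [10, 32, 40, 47, 57, 71, 81, 95, 107]

Fragment lengths:
  [0,10): 10 bp
  [10,32): 22 bp
  [32,40): 8 bp
  [40,47): 7 bp
  [47,57): 10 bp
  [57,71): 14 bp
  [71,81): 10 bp
  [81,95): 14 bp
  [95,107): 12 bp
  [107,110): 3 bp

[3,7,8,10,10,10,12,14,14,22]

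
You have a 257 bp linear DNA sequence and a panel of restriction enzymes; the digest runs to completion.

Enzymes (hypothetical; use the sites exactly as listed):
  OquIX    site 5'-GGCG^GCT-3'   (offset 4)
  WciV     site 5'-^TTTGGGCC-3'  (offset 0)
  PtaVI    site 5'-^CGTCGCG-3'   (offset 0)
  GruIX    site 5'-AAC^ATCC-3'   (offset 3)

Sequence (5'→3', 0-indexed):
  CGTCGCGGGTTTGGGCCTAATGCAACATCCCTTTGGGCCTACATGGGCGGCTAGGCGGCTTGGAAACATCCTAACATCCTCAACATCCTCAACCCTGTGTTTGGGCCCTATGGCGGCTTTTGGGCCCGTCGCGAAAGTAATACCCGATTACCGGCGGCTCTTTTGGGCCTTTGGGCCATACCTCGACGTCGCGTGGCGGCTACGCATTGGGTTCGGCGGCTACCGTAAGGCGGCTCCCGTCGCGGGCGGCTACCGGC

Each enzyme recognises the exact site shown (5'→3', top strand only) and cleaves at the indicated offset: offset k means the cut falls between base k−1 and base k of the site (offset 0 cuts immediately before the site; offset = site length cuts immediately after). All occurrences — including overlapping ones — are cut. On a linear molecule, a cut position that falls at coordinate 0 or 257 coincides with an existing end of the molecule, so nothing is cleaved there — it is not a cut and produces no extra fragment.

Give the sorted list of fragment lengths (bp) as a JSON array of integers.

[3,5,5,5,8,8,8,8,9,9,9,10,11,12,14,15,16,17,17,18,20,30]

Site scan:
  OquIX GGCGGCT/4: at [45, 53, 111, 152, 194, 214, 228, 244] ⇒ [49, 57, 115, 156, 198, 218, 232, 248]
  WciV TTTGGGCC/0: at [9, 31, 99, 118, 161, 169] ⇒ [9, 31, 99, 118, 161, 169]
  PtaVI CGTCGCG/0: at [0, 126, 186, 237] ⇒ [126, 186, 237] (position 0 is a terminus of the linear molecule — no cut)
  GruIX AACATCC/3: at [23, 64, 72, 81] ⇒ [26, 67, 75, 84]

All cut coordinates (distinct, sorted): [9, 26, 31, 49, 57, 67, 75, 84, 99, 115, 118, 126, 156, 161, 169, 186, 198, 218, 232, 237, 248]

Fragment lengths:
  [0,9): 9 bp
  [9,26): 17 bp
  [26,31): 5 bp
  [31,49): 18 bp
  [49,57): 8 bp
  [57,67): 10 bp
  [67,75): 8 bp
  [75,84): 9 bp
  [84,99): 15 bp
  [99,115): 16 bp
  [115,118): 3 bp
  [118,126): 8 bp
  [126,156): 30 bp
  [156,161): 5 bp
  [161,169): 8 bp
  [169,186): 17 bp
  [186,198): 12 bp
  [198,218): 20 bp
  [218,232): 14 bp
  [232,237): 5 bp
  [237,248): 11 bp
  [248,257): 9 bp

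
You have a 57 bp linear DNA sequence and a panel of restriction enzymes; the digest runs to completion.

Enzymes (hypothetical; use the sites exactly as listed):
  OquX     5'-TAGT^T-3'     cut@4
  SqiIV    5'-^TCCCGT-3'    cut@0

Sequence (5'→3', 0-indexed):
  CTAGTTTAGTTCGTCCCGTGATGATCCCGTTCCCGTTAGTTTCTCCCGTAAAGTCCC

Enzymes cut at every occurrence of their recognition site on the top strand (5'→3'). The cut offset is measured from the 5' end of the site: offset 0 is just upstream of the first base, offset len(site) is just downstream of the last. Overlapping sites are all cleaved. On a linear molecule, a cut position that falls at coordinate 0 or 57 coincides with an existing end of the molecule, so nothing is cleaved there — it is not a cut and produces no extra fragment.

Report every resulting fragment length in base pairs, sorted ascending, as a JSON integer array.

[3,3,5,5,6,10,11,14]

Scan for sites:
  OquX (TAGTT, off=4): starts [1, 6, 36] → cuts [5, 10, 40]
  SqiIV (TCCCGT, off=0): starts [13, 24, 30, 43] → cuts [13, 24, 30, 43]

All cut coordinates (distinct, sorted): [5, 10, 13, 24, 30, 40, 43]

Fragment lengths:
  [0,5): 5 bp
  [5,10): 5 bp
  [10,13): 3 bp
  [13,24): 11 bp
  [24,30): 6 bp
  [30,40): 10 bp
  [40,43): 3 bp
  [43,57): 14 bp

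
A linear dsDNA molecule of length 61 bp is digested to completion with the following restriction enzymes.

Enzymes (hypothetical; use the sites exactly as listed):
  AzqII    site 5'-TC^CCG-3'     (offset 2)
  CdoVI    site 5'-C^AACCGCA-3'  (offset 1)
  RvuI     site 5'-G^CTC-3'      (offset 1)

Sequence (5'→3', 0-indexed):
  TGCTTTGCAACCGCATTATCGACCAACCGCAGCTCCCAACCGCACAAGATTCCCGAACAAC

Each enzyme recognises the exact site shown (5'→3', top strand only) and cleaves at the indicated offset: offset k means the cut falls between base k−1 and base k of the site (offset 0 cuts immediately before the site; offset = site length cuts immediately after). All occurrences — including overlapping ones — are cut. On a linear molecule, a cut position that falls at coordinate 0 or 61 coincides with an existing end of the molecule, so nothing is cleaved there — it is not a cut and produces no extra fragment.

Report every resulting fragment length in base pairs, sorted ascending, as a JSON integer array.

Scan for sites:
  AzqII TCCCG/2: at [50] ⇒ [52]
  CdoVI CAACCGCA/1: at [7, 23, 36] ⇒ [8, 24, 37]
  RvuI GCTC/1: at [31] ⇒ [32]

All cut coordinates (distinct, sorted): [8, 24, 32, 37, 52]

Fragment lengths:
  [0,8): 8 bp
  [8,24): 16 bp
  [24,32): 8 bp
  [32,37): 5 bp
  [37,52): 15 bp
  [52,61): 9 bp

[5,8,8,9,15,16]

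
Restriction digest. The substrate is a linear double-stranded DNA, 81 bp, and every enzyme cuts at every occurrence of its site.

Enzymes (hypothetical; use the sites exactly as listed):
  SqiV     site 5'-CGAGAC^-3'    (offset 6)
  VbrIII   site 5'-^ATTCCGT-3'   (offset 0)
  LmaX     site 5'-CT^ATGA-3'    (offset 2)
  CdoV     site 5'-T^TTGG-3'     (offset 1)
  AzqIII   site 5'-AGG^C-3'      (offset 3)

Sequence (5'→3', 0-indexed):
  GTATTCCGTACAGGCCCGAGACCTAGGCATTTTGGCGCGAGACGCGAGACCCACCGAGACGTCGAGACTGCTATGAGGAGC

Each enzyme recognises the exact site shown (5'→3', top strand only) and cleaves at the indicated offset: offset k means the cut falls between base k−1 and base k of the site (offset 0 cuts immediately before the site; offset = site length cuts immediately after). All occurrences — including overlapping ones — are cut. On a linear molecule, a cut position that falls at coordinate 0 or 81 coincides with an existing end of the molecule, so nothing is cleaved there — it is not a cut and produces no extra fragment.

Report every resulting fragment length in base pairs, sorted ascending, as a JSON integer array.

Per-enzyme occurrences:
  SqiV CGAGAC/6: at [16, 37, 44, 54, 62] ⇒ [22, 43, 50, 60, 68]
  VbrIII ATTCCGT/0: at [2] ⇒ [2]
  LmaX CTATGA/2: at [70] ⇒ [72]
  CdoV TTTGG/1: at [30] ⇒ [31]
  AzqIII AGGC/3: at [11, 24] ⇒ [14, 27]

All cut coordinates (distinct, sorted): [2, 14, 22, 27, 31, 43, 50, 60, 68, 72]

Fragments:
  [0,2): 2 bp
  [2,14): 12 bp
  [14,22): 8 bp
  [22,27): 5 bp
  [27,31): 4 bp
  [31,43): 12 bp
  [43,50): 7 bp
  [50,60): 10 bp
  [60,68): 8 bp
  [68,72): 4 bp
  [72,81): 9 bp

[2,4,4,5,7,8,8,9,10,12,12]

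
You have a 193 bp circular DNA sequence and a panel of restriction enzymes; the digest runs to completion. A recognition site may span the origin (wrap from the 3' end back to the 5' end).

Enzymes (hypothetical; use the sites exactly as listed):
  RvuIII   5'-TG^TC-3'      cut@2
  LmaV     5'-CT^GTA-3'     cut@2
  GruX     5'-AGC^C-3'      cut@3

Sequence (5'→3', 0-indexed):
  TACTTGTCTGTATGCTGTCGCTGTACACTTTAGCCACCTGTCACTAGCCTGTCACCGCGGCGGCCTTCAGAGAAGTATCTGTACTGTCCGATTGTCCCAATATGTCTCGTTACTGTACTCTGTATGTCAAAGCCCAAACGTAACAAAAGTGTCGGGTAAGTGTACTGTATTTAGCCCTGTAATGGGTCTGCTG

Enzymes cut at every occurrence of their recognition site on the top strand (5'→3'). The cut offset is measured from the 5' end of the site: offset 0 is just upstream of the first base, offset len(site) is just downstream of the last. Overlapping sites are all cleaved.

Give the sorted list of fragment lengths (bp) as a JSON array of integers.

Scan for sites:
  RvuIII (TGTC, off=2): starts [4, 15, 38, 49, 84, 92, 102, 124, 149] → cuts [6, 17, 40, 51, 86, 94, 104, 126, 151]
  LmaV (CTGTA, off=2): starts [7, 20, 78, 112, 119, 164, 176, 190] → cuts [9, 22, 80, 114, 121, 166, 178, 192]
  GruX (AGCC, off=3): starts [31, 45, 130, 172] → cuts [34, 48, 133, 175]

Pooled cuts: [6, 9, 17, 22, 34, 40, 48, 51, 80, 86, 94, 104, 114, 121, 126, 133, 151, 166, 175, 178, 192]

Fragment lengths:
  6→9: 3 bp
  9→17: 8 bp
  17→22: 5 bp
  22→34: 12 bp
  34→40: 6 bp
  40→48: 8 bp
  48→51: 3 bp
  51→80: 29 bp
  80→86: 6 bp
  86→94: 8 bp
  94→104: 10 bp
  104→114: 10 bp
  114→121: 7 bp
  121→126: 5 bp
  126→133: 7 bp
  133→151: 18 bp
  151→166: 15 bp
  166→175: 9 bp
  175→178: 3 bp
  178→192: 14 bp
  192→6 (wrap): 193-192+6 = 7 bp

[3,3,3,5,5,6,6,7,7,7,8,8,8,9,10,10,12,14,15,18,29]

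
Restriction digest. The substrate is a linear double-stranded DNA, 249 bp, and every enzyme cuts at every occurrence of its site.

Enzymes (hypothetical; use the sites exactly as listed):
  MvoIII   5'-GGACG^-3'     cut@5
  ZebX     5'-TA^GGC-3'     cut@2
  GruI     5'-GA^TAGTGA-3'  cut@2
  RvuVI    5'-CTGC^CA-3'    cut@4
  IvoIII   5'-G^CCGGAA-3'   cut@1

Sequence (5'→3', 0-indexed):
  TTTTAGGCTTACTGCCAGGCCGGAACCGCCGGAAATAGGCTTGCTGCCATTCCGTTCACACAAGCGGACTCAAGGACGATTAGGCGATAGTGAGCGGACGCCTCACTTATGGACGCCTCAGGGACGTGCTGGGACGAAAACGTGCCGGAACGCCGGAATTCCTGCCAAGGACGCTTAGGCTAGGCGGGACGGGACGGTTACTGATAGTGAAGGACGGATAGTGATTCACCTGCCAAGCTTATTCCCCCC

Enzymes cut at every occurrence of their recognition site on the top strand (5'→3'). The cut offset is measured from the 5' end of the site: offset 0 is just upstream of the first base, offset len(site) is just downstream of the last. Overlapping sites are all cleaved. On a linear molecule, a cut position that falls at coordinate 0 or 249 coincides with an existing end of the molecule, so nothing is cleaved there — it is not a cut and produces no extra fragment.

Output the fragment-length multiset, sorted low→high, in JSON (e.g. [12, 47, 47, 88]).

[2,4,4,4,5,5,5,5,8,8,8,8,9,9,9,10,10,10,11,12,13,13,15,15,16,31]

Scan for sites:
  MvoIII GGACG/5: at [73, 95, 110, 121, 131, 168, 186, 191, 211] ⇒ [78, 100, 115, 126, 136, 173, 191, 196, 216]
  ZebX TAGGC/2: at [3, 35, 80, 175, 180] ⇒ [5, 37, 82, 177, 182]
  GruI GATAGTGA/2: at [85, 202, 216] ⇒ [87, 204, 218]
  RvuVI CTGCCA/4: at [11, 43, 161, 229] ⇒ [15, 47, 165, 233]
  IvoIII GCCGGAA/1: at [18, 27, 143, 151] ⇒ [19, 28, 144, 152]

Pooled cuts: [5, 15, 19, 28, 37, 47, 78, 82, 87, 100, 115, 126, 136, 144, 152, 165, 173, 177, 182, 191, 196, 204, 216, 218, 233]

Fragments:
  [0,5): 5 bp
  [5,15): 10 bp
  [15,19): 4 bp
  [19,28): 9 bp
  [28,37): 9 bp
  [37,47): 10 bp
  [47,78): 31 bp
  [78,82): 4 bp
  [82,87): 5 bp
  [87,100): 13 bp
  [100,115): 15 bp
  [115,126): 11 bp
  [126,136): 10 bp
  [136,144): 8 bp
  [144,152): 8 bp
  [152,165): 13 bp
  [165,173): 8 bp
  [173,177): 4 bp
  [177,182): 5 bp
  [182,191): 9 bp
  [191,196): 5 bp
  [196,204): 8 bp
  [204,216): 12 bp
  [216,218): 2 bp
  [218,233): 15 bp
  [233,249): 16 bp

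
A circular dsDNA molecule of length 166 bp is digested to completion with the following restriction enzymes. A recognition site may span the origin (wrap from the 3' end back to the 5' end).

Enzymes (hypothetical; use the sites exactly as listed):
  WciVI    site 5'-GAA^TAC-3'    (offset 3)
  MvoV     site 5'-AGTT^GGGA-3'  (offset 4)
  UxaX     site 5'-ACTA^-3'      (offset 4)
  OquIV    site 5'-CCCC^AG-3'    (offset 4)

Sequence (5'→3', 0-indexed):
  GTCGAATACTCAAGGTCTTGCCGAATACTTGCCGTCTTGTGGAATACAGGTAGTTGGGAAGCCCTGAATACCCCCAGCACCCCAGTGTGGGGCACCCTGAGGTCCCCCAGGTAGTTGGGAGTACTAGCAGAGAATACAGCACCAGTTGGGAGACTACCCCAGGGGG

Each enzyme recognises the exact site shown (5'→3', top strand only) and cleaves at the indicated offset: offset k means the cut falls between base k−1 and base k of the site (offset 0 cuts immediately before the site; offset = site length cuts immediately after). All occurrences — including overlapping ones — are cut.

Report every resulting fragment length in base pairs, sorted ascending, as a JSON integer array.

[4,7,8,8,8,9,10,11,12,13,13,19,19,25]

Site scan:
  WciVI (GAATAC, off=3): starts [3, 22, 41, 65, 131] → cuts [6, 25, 44, 68, 134]
  MvoV (AGTTGGGA, off=4): starts [51, 112, 143] → cuts [55, 116, 147]
  UxaX (ACTA, off=4): starts [122, 152] → cuts [126, 156]
  OquIV (CCCCAG, off=4): starts [71, 79, 104, 156] → cuts [75, 83, 108, 160]

Pooled cuts: [6, 25, 44, 55, 68, 75, 83, 108, 116, 126, 134, 147, 156, 160]

Fragment lengths:
  6→25: 19 bp
  25→44: 19 bp
  44→55: 11 bp
  55→68: 13 bp
  68→75: 7 bp
  75→83: 8 bp
  83→108: 25 bp
  108→116: 8 bp
  116→126: 10 bp
  126→134: 8 bp
  134→147: 13 bp
  147→156: 9 bp
  156→160: 4 bp
  160→6 (wrap): 166-160+6 = 12 bp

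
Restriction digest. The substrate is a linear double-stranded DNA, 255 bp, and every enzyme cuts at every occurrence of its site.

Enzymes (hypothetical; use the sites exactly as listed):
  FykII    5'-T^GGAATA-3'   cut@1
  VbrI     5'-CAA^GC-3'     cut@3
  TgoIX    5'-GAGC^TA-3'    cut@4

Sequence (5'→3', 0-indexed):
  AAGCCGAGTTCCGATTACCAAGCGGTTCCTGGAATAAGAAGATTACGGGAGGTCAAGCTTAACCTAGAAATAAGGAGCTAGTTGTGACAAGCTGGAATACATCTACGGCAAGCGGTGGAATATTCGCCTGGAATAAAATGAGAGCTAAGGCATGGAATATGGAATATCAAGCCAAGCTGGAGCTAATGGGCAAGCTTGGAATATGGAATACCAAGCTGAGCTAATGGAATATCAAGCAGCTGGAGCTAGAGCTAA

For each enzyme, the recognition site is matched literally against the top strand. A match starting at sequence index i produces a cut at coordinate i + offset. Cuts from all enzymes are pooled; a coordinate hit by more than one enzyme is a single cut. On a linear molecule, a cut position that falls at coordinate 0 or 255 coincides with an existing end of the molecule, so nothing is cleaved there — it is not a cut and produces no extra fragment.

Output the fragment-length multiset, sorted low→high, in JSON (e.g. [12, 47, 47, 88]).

[3,3,4,4,5,5,6,7,7,7,8,8,9,10,10,10,10,11,12,13,16,18,21,22,26]

Scan for sites:
  FykII (TGGAATA, off=1): starts [29, 92, 115, 128, 152, 159, 196, 203, 224] → cuts [30, 93, 116, 129, 153, 160, 197, 204, 225]
  VbrI (CAAGC, off=3): starts [18, 53, 87, 108, 167, 172, 190, 211, 232] → cuts [21, 56, 90, 111, 170, 175, 193, 214, 235]
  TgoIX (GAGCTA, off=4): starts [74, 141, 179, 217, 242, 248] → cuts [78, 145, 183, 221, 246, 252]

All cut coordinates (distinct, sorted): [21, 30, 56, 78, 90, 93, 111, 116, 129, 145, 153, 160, 170, 175, 183, 193, 197, 204, 214, 221, 225, 235, 246, 252]

Fragments:
  [0,21): 21 bp
  [21,30): 9 bp
  [30,56): 26 bp
  [56,78): 22 bp
  [78,90): 12 bp
  [90,93): 3 bp
  [93,111): 18 bp
  [111,116): 5 bp
  [116,129): 13 bp
  [129,145): 16 bp
  [145,153): 8 bp
  [153,160): 7 bp
  [160,170): 10 bp
  [170,175): 5 bp
  [175,183): 8 bp
  [183,193): 10 bp
  [193,197): 4 bp
  [197,204): 7 bp
  [204,214): 10 bp
  [214,221): 7 bp
  [221,225): 4 bp
  [225,235): 10 bp
  [235,246): 11 bp
  [246,252): 6 bp
  [252,255): 3 bp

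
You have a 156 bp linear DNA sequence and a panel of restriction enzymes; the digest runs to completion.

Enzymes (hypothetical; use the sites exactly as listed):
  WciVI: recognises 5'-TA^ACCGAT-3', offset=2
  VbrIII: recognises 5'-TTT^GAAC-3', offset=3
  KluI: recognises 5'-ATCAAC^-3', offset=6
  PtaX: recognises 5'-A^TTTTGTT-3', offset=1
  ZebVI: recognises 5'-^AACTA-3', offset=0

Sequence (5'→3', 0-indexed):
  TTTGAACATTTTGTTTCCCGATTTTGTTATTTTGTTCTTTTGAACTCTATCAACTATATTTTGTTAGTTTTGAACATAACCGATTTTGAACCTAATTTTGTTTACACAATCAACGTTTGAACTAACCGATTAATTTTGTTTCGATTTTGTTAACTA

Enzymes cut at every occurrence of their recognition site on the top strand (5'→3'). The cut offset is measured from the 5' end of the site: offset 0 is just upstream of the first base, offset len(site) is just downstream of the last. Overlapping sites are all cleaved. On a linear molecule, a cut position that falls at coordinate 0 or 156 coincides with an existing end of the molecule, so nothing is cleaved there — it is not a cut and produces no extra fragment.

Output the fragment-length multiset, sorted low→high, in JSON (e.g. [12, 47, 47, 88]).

[1,3,3,4,4,5,5,5,7,7,8,8,9,9,10,11,12,13,13,19]

Scan for sites:
  WciVI TAACCGAT/2: at [76, 122] ⇒ [78, 124]
  VbrIII TTTGAAC/3: at [0, 38, 68, 84, 115] ⇒ [3, 41, 71, 87, 118]
  KluI ATCAAC/6: at [48, 108] ⇒ [54, 114]
  PtaX ATTTTGTT/1: at [7, 20, 28, 57, 94, 132, 143] ⇒ [8, 21, 29, 58, 95, 133, 144]
  ZebVI AACTA/0: at [51, 119, 151] ⇒ [51, 119, 151]

All cut coordinates (distinct, sorted): [3, 8, 21, 29, 41, 51, 54, 58, 71, 78, 87, 95, 114, 118, 119, 124, 133, 144, 151]

Fragments:
  [0,3): 3 bp
  [3,8): 5 bp
  [8,21): 13 bp
  [21,29): 8 bp
  [29,41): 12 bp
  [41,51): 10 bp
  [51,54): 3 bp
  [54,58): 4 bp
  [58,71): 13 bp
  [71,78): 7 bp
  [78,87): 9 bp
  [87,95): 8 bp
  [95,114): 19 bp
  [114,118): 4 bp
  [118,119): 1 bp
  [119,124): 5 bp
  [124,133): 9 bp
  [133,144): 11 bp
  [144,151): 7 bp
  [151,156): 5 bp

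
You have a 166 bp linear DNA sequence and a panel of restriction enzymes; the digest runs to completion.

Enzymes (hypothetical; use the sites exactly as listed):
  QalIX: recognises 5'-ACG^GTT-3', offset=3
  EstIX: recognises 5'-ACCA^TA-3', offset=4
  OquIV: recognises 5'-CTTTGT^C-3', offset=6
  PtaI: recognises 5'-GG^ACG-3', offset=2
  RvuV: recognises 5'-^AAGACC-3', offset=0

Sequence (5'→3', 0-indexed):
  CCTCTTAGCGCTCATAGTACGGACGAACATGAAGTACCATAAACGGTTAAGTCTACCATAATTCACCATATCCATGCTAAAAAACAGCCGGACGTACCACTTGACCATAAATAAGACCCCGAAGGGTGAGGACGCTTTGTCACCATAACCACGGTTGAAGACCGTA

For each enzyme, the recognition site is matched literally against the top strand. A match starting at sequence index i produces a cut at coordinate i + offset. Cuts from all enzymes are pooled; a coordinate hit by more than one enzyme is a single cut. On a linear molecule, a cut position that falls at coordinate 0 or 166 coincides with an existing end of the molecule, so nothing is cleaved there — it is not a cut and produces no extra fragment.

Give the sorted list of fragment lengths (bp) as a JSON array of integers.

[4,5,5,6,8,9,9,10,13,16,17,19,22,23]

Site scan:
  QalIX ACGGTT/3: at [42, 150] ⇒ [45, 153]
  EstIX ACCATA/4: at [35, 54, 64, 103, 141] ⇒ [39, 58, 68, 107, 145]
  OquIV CTTTGTC/6: at [134] ⇒ [140]
  PtaI GGACG/2: at [20, 89, 129] ⇒ [22, 91, 131]
  RvuV AAGACC/0: at [112, 157] ⇒ [112, 157]

Pooled cuts: [22, 39, 45, 58, 68, 91, 107, 112, 131, 140, 145, 153, 157]

Fragments:
  [0,22): 22 bp
  [22,39): 17 bp
  [39,45): 6 bp
  [45,58): 13 bp
  [58,68): 10 bp
  [68,91): 23 bp
  [91,107): 16 bp
  [107,112): 5 bp
  [112,131): 19 bp
  [131,140): 9 bp
  [140,145): 5 bp
  [145,153): 8 bp
  [153,157): 4 bp
  [157,166): 9 bp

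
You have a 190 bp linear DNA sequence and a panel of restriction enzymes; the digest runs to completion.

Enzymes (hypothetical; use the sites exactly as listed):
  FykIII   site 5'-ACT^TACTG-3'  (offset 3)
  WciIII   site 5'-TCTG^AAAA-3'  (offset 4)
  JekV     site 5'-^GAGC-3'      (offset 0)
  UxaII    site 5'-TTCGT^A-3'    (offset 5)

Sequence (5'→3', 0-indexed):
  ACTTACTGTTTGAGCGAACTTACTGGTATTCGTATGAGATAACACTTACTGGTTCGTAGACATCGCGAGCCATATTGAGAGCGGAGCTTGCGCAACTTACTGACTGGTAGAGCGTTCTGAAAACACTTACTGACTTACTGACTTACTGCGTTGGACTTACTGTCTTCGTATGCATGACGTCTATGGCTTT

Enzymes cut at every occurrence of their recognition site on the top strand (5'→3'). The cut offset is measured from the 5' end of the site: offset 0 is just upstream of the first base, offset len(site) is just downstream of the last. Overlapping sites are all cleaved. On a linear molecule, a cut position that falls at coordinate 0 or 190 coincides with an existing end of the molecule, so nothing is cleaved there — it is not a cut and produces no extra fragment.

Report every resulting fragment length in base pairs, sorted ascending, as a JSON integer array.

[3,5,8,8,8,8,9,9,10,11,12,12,12,13,13,14,14,21]

Scan for sites:
  FykIII ACTTACTG/3: at [0, 17, 43, 94, 124, 132, 140, 154] ⇒ [3, 20, 46, 97, 127, 135, 143, 157]
  WciIII TCTGAAAA/4: at [115] ⇒ [119]
  JekV GAGC/0: at [11, 66, 78, 83, 109] ⇒ [11, 66, 78, 83, 109]
  UxaII TTCGTA/5: at [28, 52, 164] ⇒ [33, 57, 169]

Pooled cuts: [3, 11, 20, 33, 46, 57, 66, 78, 83, 97, 109, 119, 127, 135, 143, 157, 169]

Fragment lengths:
  [0,3): 3 bp
  [3,11): 8 bp
  [11,20): 9 bp
  [20,33): 13 bp
  [33,46): 13 bp
  [46,57): 11 bp
  [57,66): 9 bp
  [66,78): 12 bp
  [78,83): 5 bp
  [83,97): 14 bp
  [97,109): 12 bp
  [109,119): 10 bp
  [119,127): 8 bp
  [127,135): 8 bp
  [135,143): 8 bp
  [143,157): 14 bp
  [157,169): 12 bp
  [169,190): 21 bp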